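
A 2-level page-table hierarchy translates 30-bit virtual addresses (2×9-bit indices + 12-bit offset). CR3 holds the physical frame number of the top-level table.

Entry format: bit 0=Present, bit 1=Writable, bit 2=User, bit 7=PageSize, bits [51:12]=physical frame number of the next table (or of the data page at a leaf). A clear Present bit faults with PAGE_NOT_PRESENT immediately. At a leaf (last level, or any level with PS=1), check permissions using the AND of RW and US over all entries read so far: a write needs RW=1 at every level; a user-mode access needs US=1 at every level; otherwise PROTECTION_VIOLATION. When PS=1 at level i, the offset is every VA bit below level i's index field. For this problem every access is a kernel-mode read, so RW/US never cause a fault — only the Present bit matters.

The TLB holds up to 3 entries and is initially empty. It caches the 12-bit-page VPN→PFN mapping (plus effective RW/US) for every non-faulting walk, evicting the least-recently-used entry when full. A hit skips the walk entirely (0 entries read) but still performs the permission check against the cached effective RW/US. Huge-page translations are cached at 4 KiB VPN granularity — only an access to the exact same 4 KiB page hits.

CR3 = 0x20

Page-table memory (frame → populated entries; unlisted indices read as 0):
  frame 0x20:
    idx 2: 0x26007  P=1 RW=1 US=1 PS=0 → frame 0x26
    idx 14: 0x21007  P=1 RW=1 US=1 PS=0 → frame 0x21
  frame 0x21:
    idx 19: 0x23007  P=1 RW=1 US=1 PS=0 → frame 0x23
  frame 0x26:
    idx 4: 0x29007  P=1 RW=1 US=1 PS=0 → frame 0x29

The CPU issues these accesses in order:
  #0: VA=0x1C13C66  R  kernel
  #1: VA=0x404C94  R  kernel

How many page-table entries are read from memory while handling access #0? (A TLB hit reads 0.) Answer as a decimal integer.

Trace:
#0 VA=0x1C13C66 (r,kernel):
  L0: frame=0x20 idx=14 entry=0x21007 [P=1 RW=1 US=1 PS=0]
  L1: frame=0x21 idx=19 entry=0x23007 [P=1 RW=1 US=1 PS=0]
  ⇒ phys 0x23C66  [2 reads]
#1 VA=0x404C94 (r,kernel):
  L0: frame=0x20 idx=2 entry=0x26007 [P=1 RW=1 US=1 PS=0]
  L1: frame=0x26 idx=4 entry=0x29007 [P=1 RW=1 US=1 PS=0]
  ⇒ phys 0x29C94  [2 reads]

Entries read for #0: 2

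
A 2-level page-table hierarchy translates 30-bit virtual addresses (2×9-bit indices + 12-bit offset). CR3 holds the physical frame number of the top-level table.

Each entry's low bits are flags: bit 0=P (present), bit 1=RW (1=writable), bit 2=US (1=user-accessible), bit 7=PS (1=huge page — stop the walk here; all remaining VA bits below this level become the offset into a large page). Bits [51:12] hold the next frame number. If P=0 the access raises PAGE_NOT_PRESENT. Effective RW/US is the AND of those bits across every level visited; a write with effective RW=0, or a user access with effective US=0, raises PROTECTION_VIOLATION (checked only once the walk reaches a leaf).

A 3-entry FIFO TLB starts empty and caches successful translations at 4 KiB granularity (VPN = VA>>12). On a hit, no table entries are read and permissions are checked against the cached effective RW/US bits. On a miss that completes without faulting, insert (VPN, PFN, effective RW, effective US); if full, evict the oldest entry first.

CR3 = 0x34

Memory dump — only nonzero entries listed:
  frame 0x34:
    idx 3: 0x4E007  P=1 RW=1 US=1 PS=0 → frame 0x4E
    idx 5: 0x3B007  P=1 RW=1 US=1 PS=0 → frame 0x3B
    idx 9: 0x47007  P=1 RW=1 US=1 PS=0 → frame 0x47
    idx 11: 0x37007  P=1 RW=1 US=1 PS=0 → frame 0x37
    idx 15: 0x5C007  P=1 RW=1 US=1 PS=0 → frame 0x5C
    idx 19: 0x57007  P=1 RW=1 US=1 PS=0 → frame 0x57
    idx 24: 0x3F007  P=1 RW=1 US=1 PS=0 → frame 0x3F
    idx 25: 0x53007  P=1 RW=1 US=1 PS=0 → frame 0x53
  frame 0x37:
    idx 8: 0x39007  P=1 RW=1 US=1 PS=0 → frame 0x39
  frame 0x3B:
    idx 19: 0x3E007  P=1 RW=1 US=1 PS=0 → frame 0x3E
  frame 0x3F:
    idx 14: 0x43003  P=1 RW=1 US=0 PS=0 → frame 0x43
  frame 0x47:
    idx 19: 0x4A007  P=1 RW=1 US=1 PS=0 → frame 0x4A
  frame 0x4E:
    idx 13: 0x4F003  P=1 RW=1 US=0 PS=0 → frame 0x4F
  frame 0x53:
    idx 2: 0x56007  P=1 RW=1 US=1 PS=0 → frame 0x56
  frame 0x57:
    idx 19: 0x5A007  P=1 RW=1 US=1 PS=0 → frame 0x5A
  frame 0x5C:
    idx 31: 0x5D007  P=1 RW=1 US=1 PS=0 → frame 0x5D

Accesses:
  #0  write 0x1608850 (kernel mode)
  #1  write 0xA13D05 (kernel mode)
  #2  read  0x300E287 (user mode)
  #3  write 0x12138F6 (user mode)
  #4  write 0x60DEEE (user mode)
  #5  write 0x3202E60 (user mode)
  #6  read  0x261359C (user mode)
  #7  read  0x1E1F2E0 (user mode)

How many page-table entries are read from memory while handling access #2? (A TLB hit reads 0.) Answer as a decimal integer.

Per-access translation:
#0 VA=0x1608850 (w,kernel):
  L0: frame=0x34 idx=11 entry=0x37007 [P=1 RW=1 US=1 PS=0]
  L1: frame=0x37 idx=8 entry=0x39007 [P=1 RW=1 US=1 PS=0]
  ✓ 0x39850  — 2 lookups
#1 VA=0xA13D05 (w,kernel):
  L0: frame=0x34 idx=5 entry=0x3B007 [P=1 RW=1 US=1 PS=0]
  L1: frame=0x3B idx=19 entry=0x3E007 [P=1 RW=1 US=1 PS=0]
  ✓ 0x3ED05  — 2 lookups
#2 VA=0x300E287 (r,user):
  L0: frame=0x34 idx=24 entry=0x3F007 [P=1 RW=1 US=1 PS=0]
  L1: frame=0x3F idx=14 entry=0x43003 [P=1 RW=1 US=0 PS=0]
  → PROTECTION_VIOLATION  (2 entries read)
#3 VA=0x12138F6 (w,user):
  L0: frame=0x34 idx=9 entry=0x47007 [P=1 RW=1 US=1 PS=0]
  L1: frame=0x47 idx=19 entry=0x4A007 [P=1 RW=1 US=1 PS=0]
  ✓ 0x4A8F6  — 2 lookups
#4 VA=0x60DEEE (w,user):
  L0: frame=0x34 idx=3 entry=0x4E007 [P=1 RW=1 US=1 PS=0]
  L1: frame=0x4E idx=13 entry=0x4F003 [P=1 RW=1 US=0 PS=0]
  → PROTECTION_VIOLATION  (2 entries read)
#5 VA=0x3202E60 (w,user):
  L0: frame=0x34 idx=25 entry=0x53007 [P=1 RW=1 US=1 PS=0]
  L1: frame=0x53 idx=2 entry=0x56007 [P=1 RW=1 US=1 PS=0]
  ✓ 0x56E60  — 2 lookups
#6 VA=0x261359C (r,user):
  L0: frame=0x34 idx=19 entry=0x57007 [P=1 RW=1 US=1 PS=0]
  L1: frame=0x57 idx=19 entry=0x5A007 [P=1 RW=1 US=1 PS=0]
  ✓ 0x5A59C  — 2 lookups
#7 VA=0x1E1F2E0 (r,user):
  L0: frame=0x34 idx=15 entry=0x5C007 [P=1 RW=1 US=1 PS=0]
  L1: frame=0x5C idx=31 entry=0x5D007 [P=1 RW=1 US=1 PS=0]
  ✓ 0x5D2E0  — 2 lookups

Entries read for #2: 2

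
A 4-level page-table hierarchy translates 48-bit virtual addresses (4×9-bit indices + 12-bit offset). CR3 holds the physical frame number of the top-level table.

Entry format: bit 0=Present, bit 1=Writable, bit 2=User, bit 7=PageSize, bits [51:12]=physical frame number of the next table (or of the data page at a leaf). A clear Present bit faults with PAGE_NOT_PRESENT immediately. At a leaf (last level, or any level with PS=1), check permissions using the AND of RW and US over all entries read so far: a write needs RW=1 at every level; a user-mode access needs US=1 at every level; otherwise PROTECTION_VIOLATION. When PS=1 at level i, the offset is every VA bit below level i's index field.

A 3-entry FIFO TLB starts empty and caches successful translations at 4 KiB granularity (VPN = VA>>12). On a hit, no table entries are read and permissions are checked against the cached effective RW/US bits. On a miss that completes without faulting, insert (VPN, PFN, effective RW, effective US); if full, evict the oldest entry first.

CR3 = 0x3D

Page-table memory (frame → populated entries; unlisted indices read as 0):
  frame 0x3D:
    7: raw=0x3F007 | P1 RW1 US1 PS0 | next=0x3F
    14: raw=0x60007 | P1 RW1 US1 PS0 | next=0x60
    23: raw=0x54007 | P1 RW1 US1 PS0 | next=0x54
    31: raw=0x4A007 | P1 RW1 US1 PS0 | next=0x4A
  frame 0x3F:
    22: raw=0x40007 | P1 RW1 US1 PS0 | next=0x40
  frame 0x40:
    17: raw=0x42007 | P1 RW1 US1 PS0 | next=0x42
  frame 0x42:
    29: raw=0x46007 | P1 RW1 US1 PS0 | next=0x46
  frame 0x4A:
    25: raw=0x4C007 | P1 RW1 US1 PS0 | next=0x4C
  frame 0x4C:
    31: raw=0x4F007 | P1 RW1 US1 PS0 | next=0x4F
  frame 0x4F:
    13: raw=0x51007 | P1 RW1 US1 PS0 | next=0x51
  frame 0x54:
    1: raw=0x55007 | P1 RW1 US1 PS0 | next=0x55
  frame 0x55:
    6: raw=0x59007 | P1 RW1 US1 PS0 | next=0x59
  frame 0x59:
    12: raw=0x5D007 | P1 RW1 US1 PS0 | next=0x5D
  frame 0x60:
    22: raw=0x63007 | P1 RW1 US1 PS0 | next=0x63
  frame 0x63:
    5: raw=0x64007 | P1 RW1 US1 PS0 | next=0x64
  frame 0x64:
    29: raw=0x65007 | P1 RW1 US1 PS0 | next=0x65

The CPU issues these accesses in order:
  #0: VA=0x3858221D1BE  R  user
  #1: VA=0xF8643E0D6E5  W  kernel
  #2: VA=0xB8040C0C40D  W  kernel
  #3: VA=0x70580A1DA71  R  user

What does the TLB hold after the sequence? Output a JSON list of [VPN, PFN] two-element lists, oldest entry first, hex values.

Per-access translation:
#0 VA=0x3858221D1BE (r,user):
  lvl0: tbl 0x3D, slot 7 ⇒ 0x3F007 (P1/RW1/US1/PS0)
  lvl1: tbl 0x3F, slot 22 ⇒ 0x40007 (P1/RW1/US1/PS0)
  lvl2: tbl 0x40, slot 17 ⇒ 0x42007 (P1/RW1/US1/PS0)
  lvl3: tbl 0x42, slot 29 ⇒ 0x46007 (P1/RW1/US1/PS0)
  → PA=0x461BE  (4 entries read)
#1 VA=0xF8643E0D6E5 (w,kernel):
  lvl0: tbl 0x3D, slot 31 ⇒ 0x4A007 (P1/RW1/US1/PS0)
  lvl1: tbl 0x4A, slot 25 ⇒ 0x4C007 (P1/RW1/US1/PS0)
  lvl2: tbl 0x4C, slot 31 ⇒ 0x4F007 (P1/RW1/US1/PS0)
  lvl3: tbl 0x4F, slot 13 ⇒ 0x51007 (P1/RW1/US1/PS0)
  → PA=0x516E5  (4 entries read)
#2 VA=0xB8040C0C40D (w,kernel):
  lvl0: tbl 0x3D, slot 23 ⇒ 0x54007 (P1/RW1/US1/PS0)
  lvl1: tbl 0x54, slot 1 ⇒ 0x55007 (P1/RW1/US1/PS0)
  lvl2: tbl 0x55, slot 6 ⇒ 0x59007 (P1/RW1/US1/PS0)
  lvl3: tbl 0x59, slot 12 ⇒ 0x5D007 (P1/RW1/US1/PS0)
  → PA=0x5D40D  (4 entries read)
#3 VA=0x70580A1DA71 (r,user):
  lvl0: tbl 0x3D, slot 14 ⇒ 0x60007 (P1/RW1/US1/PS0)
  lvl1: tbl 0x60, slot 22 ⇒ 0x63007 (P1/RW1/US1/PS0)
  lvl2: tbl 0x63, slot 5 ⇒ 0x64007 (P1/RW1/US1/PS0)
  lvl3: tbl 0x64, slot 29 ⇒ 0x65007 (P1/RW1/US1/PS0)
  → PA=0x65A71  (4 entries read)

TLB: [["0xF8643E0D", "0x51"], ["0xB8040C0C", "0x5D"], ["0x70580A1D", "0x65"]]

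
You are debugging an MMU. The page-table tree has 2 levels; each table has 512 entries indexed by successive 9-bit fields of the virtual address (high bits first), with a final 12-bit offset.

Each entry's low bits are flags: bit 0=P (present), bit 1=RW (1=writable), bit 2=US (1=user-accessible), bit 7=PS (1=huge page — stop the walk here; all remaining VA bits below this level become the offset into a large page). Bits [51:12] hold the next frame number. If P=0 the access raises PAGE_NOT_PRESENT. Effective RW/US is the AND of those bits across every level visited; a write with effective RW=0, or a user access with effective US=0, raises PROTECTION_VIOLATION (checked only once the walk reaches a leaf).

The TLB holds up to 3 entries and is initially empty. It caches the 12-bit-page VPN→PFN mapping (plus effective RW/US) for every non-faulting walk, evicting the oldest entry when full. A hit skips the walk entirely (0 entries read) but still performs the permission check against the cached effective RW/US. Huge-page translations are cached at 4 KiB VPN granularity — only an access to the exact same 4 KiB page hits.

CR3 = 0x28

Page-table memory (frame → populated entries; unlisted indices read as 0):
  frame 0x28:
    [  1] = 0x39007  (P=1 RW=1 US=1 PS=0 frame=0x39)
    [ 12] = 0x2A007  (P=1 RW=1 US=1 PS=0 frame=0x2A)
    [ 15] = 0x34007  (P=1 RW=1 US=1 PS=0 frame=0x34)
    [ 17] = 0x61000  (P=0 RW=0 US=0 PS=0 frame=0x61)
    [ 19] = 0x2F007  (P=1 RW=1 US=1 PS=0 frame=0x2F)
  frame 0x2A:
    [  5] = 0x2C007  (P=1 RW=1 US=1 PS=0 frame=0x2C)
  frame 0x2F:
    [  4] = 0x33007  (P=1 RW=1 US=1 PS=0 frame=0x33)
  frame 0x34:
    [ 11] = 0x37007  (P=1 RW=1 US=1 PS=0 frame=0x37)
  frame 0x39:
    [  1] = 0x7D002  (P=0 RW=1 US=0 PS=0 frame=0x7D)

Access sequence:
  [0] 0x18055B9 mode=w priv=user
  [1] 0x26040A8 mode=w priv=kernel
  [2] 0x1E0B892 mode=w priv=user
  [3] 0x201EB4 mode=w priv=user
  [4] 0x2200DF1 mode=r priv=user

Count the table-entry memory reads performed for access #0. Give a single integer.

Trace:
#0 VA=0x18055B9 (w,user):
  lvl0: tbl 0x28, slot 12 ⇒ 0x2A007 (P1/RW1/US1/PS0)
  lvl1: tbl 0x2A, slot 5 ⇒ 0x2C007 (P1/RW1/US1/PS0)
  ✓ 0x2C5B9  — 2 lookups
#1 VA=0x26040A8 (w,kernel):
  lvl0: tbl 0x28, slot 19 ⇒ 0x2F007 (P1/RW1/US1/PS0)
  lvl1: tbl 0x2F, slot 4 ⇒ 0x33007 (P1/RW1/US1/PS0)
  ✓ 0x330A8  — 2 lookups
#2 VA=0x1E0B892 (w,user):
  lvl0: tbl 0x28, slot 15 ⇒ 0x34007 (P1/RW1/US1/PS0)
  lvl1: tbl 0x34, slot 11 ⇒ 0x37007 (P1/RW1/US1/PS0)
  ✓ 0x37892  — 2 lookups
#3 VA=0x201EB4 (w,user):
  lvl0: tbl 0x28, slot 1 ⇒ 0x39007 (P1/RW1/US1/PS0)
  lvl1: tbl 0x39, slot 1 ⇒ 0x7D002 (P0/RW1/US0/PS0)
  ⇒ fault: PAGE_NOT_PRESENT  — 2 lookups
#4 VA=0x2200DF1 (r,user):
  lvl0: tbl 0x28, slot 17 ⇒ 0x61000 (P0/RW0/US0/PS0)
  ⇒ fault: PAGE_NOT_PRESENT  — 1 lookups

Entries read for #0: 2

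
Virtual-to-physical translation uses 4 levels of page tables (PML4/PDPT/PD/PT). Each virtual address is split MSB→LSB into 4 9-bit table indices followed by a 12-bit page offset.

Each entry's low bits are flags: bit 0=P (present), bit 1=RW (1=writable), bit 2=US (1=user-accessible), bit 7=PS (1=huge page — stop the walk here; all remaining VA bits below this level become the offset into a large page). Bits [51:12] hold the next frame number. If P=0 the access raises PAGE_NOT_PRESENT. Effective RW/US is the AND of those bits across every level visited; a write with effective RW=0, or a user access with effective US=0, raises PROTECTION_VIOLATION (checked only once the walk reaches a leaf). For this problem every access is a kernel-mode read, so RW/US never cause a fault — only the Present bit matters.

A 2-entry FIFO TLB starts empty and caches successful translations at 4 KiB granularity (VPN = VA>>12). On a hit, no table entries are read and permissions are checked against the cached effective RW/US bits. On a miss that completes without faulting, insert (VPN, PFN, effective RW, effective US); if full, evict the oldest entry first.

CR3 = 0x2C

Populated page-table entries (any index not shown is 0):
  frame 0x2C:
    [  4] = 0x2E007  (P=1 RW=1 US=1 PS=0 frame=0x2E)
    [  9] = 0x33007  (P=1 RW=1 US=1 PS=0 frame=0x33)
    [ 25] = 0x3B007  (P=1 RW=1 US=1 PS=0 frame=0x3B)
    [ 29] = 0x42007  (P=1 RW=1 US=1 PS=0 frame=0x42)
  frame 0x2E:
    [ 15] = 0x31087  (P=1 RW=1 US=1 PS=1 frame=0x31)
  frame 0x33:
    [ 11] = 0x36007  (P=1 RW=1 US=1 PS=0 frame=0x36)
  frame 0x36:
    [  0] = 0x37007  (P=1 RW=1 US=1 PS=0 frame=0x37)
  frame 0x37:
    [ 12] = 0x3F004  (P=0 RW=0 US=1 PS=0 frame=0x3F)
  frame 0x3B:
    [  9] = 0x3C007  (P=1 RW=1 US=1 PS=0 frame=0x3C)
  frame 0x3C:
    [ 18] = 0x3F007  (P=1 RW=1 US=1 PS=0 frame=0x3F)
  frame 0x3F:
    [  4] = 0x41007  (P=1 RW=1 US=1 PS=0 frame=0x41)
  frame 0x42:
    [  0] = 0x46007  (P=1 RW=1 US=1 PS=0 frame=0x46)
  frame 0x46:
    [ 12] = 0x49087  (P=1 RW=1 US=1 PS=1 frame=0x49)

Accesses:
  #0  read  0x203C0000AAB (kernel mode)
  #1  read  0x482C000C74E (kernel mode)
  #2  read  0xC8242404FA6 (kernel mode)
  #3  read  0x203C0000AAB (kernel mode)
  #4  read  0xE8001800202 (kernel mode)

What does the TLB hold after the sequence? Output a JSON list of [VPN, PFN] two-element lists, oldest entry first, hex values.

Walk each access:
#0 VA=0x203C0000AAB (r,kernel):
  L0: frame=0x2C idx=4 entry=0x2E007 [P=1 RW=1 US=1 PS=0]
  L1: frame=0x2E idx=15 entry=0x31087 [P=1 RW=1 US=1 PS=1]
  ✓ 0x31AAB (huge @L1)  — 2 lookups
#1 VA=0x482C000C74E (r,kernel):
  L0: frame=0x2C idx=9 entry=0x33007 [P=1 RW=1 US=1 PS=0]
  L1: frame=0x33 idx=11 entry=0x36007 [P=1 RW=1 US=1 PS=0]
  L2: frame=0x36 idx=0 entry=0x37007 [P=1 RW=1 US=1 PS=0]
  L3: frame=0x37 idx=12 entry=0x3F004 [P=0 RW=0 US=1 PS=0]
  ⇒ fault: PAGE_NOT_PRESENT  — 4 lookups
#2 VA=0xC8242404FA6 (r,kernel):
  L0: frame=0x2C idx=25 entry=0x3B007 [P=1 RW=1 US=1 PS=0]
  L1: frame=0x3B idx=9 entry=0x3C007 [P=1 RW=1 US=1 PS=0]
  L2: frame=0x3C idx=18 entry=0x3F007 [P=1 RW=1 US=1 PS=0]
  L3: frame=0x3F idx=4 entry=0x41007 [P=1 RW=1 US=1 PS=0]
  ✓ 0x41FA6  — 4 lookups
#3 VA=0x203C0000AAB (r,kernel):
  TLB hit vpn=0x203C0000 → PA=0x31AAB
#4 VA=0xE8001800202 (r,kernel):
  L0: frame=0x2C idx=29 entry=0x42007 [P=1 RW=1 US=1 PS=0]
  L1: frame=0x42 idx=0 entry=0x46007 [P=1 RW=1 US=1 PS=0]
  L2: frame=0x46 idx=12 entry=0x49087 [P=1 RW=1 US=1 PS=1]
  ✓ 0x49202 (huge @L2)  — 3 lookups

TLB: [["0xC8242404", "0x41"], ["0xE8001800", "0x49"]]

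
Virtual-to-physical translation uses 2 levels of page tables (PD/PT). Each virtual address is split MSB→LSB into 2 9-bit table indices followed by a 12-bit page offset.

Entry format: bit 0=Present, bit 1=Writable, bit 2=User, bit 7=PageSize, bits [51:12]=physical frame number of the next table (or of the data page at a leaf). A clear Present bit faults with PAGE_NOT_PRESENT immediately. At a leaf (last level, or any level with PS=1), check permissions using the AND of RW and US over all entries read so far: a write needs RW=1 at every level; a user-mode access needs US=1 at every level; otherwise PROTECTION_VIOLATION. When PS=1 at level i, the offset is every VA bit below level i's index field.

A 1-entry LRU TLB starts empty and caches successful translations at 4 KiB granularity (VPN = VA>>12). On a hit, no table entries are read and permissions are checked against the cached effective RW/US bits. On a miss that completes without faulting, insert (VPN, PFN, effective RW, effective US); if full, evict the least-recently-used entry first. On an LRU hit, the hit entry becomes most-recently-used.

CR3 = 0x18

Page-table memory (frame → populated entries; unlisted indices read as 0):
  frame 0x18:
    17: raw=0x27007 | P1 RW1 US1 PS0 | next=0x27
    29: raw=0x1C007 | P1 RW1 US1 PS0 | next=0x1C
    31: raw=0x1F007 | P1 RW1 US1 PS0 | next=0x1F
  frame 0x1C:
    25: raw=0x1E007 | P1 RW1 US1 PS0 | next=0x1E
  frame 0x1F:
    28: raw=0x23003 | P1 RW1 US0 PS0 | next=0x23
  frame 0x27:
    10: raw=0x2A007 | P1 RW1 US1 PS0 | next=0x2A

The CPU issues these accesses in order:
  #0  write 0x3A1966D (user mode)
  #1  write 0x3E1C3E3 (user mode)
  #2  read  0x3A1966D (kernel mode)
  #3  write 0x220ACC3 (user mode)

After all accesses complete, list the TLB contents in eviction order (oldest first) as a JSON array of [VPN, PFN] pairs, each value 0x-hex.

Trace:
#0 VA=0x3A1966D (w,user):
  L0: frame=0x18 idx=29 entry=0x1C007 [P=1 RW=1 US=1 PS=0]
  L1: frame=0x1C idx=25 entry=0x1E007 [P=1 RW=1 US=1 PS=0]
  → PA=0x1E66D  (2 entries read)
#1 VA=0x3E1C3E3 (w,user):
  L0: frame=0x18 idx=31 entry=0x1F007 [P=1 RW=1 US=1 PS=0]
  L1: frame=0x1F idx=28 entry=0x23003 [P=1 RW=1 US=0 PS=0]
  → PROTECTION_VIOLATION  (2 entries read)
#2 VA=0x3A1966D (r,kernel):
  TLB hit vpn=0x3A19 → PA=0x1E66D
#3 VA=0x220ACC3 (w,user):
  L0: frame=0x18 idx=17 entry=0x27007 [P=1 RW=1 US=1 PS=0]
  L1: frame=0x27 idx=10 entry=0x2A007 [P=1 RW=1 US=1 PS=0]
  → PA=0x2ACC3  (2 entries read)

TLB: [["0x220A", "0x2A"]]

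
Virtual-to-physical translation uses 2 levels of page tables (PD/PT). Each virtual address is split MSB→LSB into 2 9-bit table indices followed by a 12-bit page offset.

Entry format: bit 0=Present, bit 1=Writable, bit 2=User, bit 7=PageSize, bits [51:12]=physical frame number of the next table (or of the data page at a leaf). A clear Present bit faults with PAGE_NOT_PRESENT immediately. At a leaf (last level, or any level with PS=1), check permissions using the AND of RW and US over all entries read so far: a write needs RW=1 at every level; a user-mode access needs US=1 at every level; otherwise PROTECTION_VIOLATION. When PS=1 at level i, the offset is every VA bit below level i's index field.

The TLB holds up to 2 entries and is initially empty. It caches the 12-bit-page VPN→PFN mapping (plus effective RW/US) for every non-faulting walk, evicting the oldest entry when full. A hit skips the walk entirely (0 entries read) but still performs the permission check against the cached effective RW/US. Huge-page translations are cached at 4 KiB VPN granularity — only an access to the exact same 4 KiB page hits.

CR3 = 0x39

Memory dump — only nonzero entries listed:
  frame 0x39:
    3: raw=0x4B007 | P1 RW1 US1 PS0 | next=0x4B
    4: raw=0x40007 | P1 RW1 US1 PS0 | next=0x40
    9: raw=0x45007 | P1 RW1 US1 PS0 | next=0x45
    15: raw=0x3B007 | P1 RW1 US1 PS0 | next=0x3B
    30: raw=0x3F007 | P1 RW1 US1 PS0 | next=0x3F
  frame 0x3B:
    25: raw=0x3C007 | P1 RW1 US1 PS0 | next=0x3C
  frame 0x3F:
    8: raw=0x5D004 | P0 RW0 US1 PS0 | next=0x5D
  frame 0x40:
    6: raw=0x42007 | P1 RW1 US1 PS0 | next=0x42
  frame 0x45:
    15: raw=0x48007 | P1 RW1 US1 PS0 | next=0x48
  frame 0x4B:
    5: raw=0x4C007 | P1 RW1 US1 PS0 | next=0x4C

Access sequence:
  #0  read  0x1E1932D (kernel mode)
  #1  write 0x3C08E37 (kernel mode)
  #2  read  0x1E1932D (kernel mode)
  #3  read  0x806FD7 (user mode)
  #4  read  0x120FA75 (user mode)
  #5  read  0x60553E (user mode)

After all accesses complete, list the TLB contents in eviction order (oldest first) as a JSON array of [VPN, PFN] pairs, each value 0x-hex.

Walk each access:
#0 VA=0x1E1932D (r,kernel):
  lvl0: tbl 0x39, slot 15 ⇒ 0x3B007 (P1/RW1/US1/PS0)
  lvl1: tbl 0x3B, slot 25 ⇒ 0x3C007 (P1/RW1/US1/PS0)
  ✓ 0x3C32D  — 2 lookups
#1 VA=0x3C08E37 (w,kernel):
  lvl0: tbl 0x39, slot 30 ⇒ 0x3F007 (P1/RW1/US1/PS0)
  lvl1: tbl 0x3F, slot 8 ⇒ 0x5D004 (P0/RW0/US1/PS0)
  ✗ PAGE_NOT_PRESENT  [2 reads]
#2 VA=0x1E1932D (r,kernel):
  TLB hit vpn=0x1E19 → PA=0x3C32D
#3 VA=0x806FD7 (r,user):
  lvl0: tbl 0x39, slot 4 ⇒ 0x40007 (P1/RW1/US1/PS0)
  lvl1: tbl 0x40, slot 6 ⇒ 0x42007 (P1/RW1/US1/PS0)
  ✓ 0x42FD7  — 2 lookups
#4 VA=0x120FA75 (r,user):
  lvl0: tbl 0x39, slot 9 ⇒ 0x45007 (P1/RW1/US1/PS0)
  lvl1: tbl 0x45, slot 15 ⇒ 0x48007 (P1/RW1/US1/PS0)
  ✓ 0x48A75  — 2 lookups
#5 VA=0x60553E (r,user):
  lvl0: tbl 0x39, slot 3 ⇒ 0x4B007 (P1/RW1/US1/PS0)
  lvl1: tbl 0x4B, slot 5 ⇒ 0x4C007 (P1/RW1/US1/PS0)
  ✓ 0x4C53E  — 2 lookups

TLB: [["0x120F", "0x48"], ["0x605", "0x4C"]]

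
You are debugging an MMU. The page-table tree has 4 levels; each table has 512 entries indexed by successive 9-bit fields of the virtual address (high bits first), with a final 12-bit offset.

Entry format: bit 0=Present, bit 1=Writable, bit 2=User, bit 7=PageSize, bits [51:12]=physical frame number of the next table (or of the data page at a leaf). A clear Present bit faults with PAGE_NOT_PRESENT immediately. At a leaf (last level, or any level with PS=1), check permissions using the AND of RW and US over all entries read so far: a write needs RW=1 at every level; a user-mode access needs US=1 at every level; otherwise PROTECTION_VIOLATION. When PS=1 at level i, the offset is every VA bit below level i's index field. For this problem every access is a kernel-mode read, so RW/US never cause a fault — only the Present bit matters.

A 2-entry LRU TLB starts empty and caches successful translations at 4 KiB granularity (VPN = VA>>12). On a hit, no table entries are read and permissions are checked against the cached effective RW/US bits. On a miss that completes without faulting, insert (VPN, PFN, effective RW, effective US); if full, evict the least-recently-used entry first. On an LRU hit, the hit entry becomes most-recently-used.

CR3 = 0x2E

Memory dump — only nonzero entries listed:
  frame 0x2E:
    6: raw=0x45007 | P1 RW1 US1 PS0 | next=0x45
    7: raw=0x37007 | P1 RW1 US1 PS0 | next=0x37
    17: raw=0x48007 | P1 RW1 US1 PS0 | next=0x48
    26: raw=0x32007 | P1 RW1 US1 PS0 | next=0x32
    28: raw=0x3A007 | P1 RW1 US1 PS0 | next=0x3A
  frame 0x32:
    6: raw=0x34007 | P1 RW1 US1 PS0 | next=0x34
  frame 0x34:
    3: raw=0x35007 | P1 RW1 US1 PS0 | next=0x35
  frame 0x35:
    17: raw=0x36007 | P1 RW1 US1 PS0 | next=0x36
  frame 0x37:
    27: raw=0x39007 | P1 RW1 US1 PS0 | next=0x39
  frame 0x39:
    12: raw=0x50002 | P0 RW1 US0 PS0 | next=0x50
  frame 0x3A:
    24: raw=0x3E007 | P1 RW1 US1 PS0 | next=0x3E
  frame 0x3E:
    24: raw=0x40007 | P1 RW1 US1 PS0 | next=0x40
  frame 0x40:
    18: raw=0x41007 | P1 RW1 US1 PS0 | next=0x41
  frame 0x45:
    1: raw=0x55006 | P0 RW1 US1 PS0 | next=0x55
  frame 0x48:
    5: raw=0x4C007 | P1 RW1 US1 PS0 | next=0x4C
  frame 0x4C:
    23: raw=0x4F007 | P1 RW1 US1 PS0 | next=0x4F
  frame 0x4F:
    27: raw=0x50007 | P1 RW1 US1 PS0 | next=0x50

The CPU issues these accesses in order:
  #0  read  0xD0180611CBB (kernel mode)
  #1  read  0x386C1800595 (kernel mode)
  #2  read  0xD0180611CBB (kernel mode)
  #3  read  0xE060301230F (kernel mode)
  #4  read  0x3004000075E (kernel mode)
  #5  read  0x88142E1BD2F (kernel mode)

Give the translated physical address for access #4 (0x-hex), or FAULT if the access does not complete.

Trace:
#0 VA=0xD0180611CBB (r,kernel):
  lvl0: tbl 0x2E, slot 26 ⇒ 0x32007 (P1/RW1/US1/PS0)
  lvl1: tbl 0x32, slot 6 ⇒ 0x34007 (P1/RW1/US1/PS0)
  lvl2: tbl 0x34, slot 3 ⇒ 0x35007 (P1/RW1/US1/PS0)
  lvl3: tbl 0x35, slot 17 ⇒ 0x36007 (P1/RW1/US1/PS0)
  ⇒ phys 0x36CBB  [4 reads]
#1 VA=0x386C1800595 (r,kernel):
  lvl0: tbl 0x2E, slot 7 ⇒ 0x37007 (P1/RW1/US1/PS0)
  lvl1: tbl 0x37, slot 27 ⇒ 0x39007 (P1/RW1/US1/PS0)
  lvl2: tbl 0x39, slot 12 ⇒ 0x50002 (P0/RW1/US0/PS0)
  → PAGE_NOT_PRESENT  (3 entries read)
#2 VA=0xD0180611CBB (r,kernel):
  TLB hit vpn=0xD0180611 → PA=0x36CBB
#3 VA=0xE060301230F (r,kernel):
  lvl0: tbl 0x2E, slot 28 ⇒ 0x3A007 (P1/RW1/US1/PS0)
  lvl1: tbl 0x3A, slot 24 ⇒ 0x3E007 (P1/RW1/US1/PS0)
  lvl2: tbl 0x3E, slot 24 ⇒ 0x40007 (P1/RW1/US1/PS0)
  lvl3: tbl 0x40, slot 18 ⇒ 0x41007 (P1/RW1/US1/PS0)
  ⇒ phys 0x4130F  [4 reads]
#4 VA=0x3004000075E (r,kernel):
  lvl0: tbl 0x2E, slot 6 ⇒ 0x45007 (P1/RW1/US1/PS0)
  lvl1: tbl 0x45, slot 1 ⇒ 0x55006 (P0/RW1/US1/PS0)
  → PAGE_NOT_PRESENT  (2 entries read)
#5 VA=0x88142E1BD2F (r,kernel):
  lvl0: tbl 0x2E, slot 17 ⇒ 0x48007 (P1/RW1/US1/PS0)
  lvl1: tbl 0x48, slot 5 ⇒ 0x4C007 (P1/RW1/US1/PS0)
  lvl2: tbl 0x4C, slot 23 ⇒ 0x4F007 (P1/RW1/US1/PS0)
  lvl3: tbl 0x4F, slot 27 ⇒ 0x50007 (P1/RW1/US1/PS0)
  ⇒ phys 0x50D2F  [4 reads]

Access #4 PA: FAULT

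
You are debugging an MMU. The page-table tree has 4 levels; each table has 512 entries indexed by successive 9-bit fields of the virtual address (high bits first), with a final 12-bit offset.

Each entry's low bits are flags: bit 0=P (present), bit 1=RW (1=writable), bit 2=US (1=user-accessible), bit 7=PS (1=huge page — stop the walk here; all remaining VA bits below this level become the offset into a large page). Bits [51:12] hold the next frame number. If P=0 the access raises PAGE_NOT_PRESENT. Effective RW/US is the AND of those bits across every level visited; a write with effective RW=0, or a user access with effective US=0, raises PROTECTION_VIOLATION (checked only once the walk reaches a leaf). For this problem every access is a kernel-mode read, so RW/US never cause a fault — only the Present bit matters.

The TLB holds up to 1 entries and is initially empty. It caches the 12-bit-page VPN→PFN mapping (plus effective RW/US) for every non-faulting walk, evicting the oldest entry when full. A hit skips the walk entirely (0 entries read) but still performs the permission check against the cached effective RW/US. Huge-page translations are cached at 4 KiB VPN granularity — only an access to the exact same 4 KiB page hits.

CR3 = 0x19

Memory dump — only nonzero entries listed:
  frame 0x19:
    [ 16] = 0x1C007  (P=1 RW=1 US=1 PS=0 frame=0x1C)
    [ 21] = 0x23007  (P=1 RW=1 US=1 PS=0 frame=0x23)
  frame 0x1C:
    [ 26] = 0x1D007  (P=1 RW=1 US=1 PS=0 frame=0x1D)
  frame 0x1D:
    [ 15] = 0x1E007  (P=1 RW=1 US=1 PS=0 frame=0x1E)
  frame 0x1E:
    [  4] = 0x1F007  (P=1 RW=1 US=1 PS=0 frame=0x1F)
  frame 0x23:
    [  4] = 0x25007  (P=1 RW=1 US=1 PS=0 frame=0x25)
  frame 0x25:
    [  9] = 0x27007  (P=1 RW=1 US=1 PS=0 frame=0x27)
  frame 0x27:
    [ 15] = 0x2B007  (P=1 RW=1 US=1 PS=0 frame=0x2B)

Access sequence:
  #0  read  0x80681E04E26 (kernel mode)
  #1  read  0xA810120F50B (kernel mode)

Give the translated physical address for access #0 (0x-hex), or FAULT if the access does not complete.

Per-access translation:
#0 VA=0x80681E04E26 (r,kernel):
  L0 @0x19[16] → 0x1C007  P=1,RW=1,US=1,PS=0
  L1 @0x1C[26] → 0x1D007  P=1,RW=1,US=1,PS=0
  L2 @0x1D[15] → 0x1E007  P=1,RW=1,US=1,PS=0
  L3 @0x1E[4] → 0x1F007  P=1,RW=1,US=1,PS=0
  ⇒ phys 0x1FE26  [4 reads]
#1 VA=0xA810120F50B (r,kernel):
  L0 @0x19[21] → 0x23007  P=1,RW=1,US=1,PS=0
  L1 @0x23[4] → 0x25007  P=1,RW=1,US=1,PS=0
  L2 @0x25[9] → 0x27007  P=1,RW=1,US=1,PS=0
  L3 @0x27[15] → 0x2B007  P=1,RW=1,US=1,PS=0
  ⇒ phys 0x2B50B  [4 reads]

Access #0 PA: 0x1FE26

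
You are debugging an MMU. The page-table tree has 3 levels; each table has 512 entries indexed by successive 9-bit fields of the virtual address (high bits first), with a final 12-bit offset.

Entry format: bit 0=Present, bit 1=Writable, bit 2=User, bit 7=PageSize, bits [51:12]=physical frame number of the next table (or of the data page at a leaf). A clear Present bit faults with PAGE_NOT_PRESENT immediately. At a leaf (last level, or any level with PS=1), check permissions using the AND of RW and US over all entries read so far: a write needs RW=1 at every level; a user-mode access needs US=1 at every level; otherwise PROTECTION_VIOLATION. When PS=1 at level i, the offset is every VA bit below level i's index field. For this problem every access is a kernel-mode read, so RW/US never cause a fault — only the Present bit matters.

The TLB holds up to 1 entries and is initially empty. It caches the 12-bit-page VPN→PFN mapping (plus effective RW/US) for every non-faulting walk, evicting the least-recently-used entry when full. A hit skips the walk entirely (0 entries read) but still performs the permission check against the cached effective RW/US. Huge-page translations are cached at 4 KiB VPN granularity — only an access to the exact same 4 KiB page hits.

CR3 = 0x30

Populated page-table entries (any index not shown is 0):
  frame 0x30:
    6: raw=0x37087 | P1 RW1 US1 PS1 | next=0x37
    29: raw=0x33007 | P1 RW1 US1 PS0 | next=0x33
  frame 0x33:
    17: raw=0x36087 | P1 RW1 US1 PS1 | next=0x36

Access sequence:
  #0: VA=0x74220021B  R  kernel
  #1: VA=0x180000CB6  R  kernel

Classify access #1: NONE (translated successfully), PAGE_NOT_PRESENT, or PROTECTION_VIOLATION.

Per-access translation:
#0 VA=0x74220021B (r,kernel):
  L0: frame=0x30 idx=29 entry=0x33007 [P=1 RW=1 US=1 PS=0]
  L1: frame=0x33 idx=17 entry=0x36087 [P=1 RW=1 US=1 PS=1]
  ⇒ phys 0x3621B (huge @L1)  [2 reads]
#1 VA=0x180000CB6 (r,kernel):
  L0: frame=0x30 idx=6 entry=0x37087 [P=1 RW=1 US=1 PS=1]
  ⇒ phys 0x37CB6 (huge @L0)  [1 reads]

Access #1 fault: NONE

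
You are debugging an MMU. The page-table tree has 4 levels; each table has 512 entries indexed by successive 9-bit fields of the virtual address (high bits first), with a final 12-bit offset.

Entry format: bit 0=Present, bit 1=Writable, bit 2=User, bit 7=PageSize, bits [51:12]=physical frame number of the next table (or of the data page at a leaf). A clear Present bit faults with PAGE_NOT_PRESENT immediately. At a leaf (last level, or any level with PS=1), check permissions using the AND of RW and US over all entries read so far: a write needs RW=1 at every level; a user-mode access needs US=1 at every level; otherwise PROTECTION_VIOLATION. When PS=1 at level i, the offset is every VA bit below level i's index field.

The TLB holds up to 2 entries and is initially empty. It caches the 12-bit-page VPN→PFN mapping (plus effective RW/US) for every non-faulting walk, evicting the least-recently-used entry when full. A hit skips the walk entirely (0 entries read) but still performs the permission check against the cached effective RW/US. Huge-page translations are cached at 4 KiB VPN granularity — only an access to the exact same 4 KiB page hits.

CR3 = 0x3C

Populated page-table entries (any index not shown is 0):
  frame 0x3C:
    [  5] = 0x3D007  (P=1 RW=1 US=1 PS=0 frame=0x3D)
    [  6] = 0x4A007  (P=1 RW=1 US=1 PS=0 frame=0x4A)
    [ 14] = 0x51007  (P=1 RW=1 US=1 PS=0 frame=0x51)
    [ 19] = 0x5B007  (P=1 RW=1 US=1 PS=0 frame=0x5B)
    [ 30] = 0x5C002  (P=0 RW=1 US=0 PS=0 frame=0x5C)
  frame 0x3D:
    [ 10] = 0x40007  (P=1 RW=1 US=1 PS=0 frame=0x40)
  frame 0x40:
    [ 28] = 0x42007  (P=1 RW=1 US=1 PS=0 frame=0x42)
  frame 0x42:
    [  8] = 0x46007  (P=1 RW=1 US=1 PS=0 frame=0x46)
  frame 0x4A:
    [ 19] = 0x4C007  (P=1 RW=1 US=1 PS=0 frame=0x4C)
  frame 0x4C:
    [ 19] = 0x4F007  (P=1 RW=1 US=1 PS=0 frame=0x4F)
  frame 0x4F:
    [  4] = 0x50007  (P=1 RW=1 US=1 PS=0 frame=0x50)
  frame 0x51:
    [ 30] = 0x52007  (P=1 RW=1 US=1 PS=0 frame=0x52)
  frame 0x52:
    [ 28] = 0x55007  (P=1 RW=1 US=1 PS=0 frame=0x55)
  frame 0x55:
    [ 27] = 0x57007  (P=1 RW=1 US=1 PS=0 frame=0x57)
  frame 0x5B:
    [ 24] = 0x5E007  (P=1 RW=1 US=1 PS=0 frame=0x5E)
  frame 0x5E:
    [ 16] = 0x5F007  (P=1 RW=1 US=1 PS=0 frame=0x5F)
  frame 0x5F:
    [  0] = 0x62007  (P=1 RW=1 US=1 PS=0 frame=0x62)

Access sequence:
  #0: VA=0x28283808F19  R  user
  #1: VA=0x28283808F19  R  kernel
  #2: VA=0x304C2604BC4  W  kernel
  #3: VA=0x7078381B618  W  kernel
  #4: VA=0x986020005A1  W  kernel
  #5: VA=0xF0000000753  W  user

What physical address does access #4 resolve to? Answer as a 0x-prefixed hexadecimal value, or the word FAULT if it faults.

Per-access translation:
#0 VA=0x28283808F19 (r,user):
  [0] read 0x3C idx=5: raw=0x3D007 flags P=1 W=1 U=1 S=0
  [1] read 0x3D idx=10: raw=0x40007 flags P=1 W=1 U=1 S=0
  [2] read 0x40 idx=28: raw=0x42007 flags P=1 W=1 U=1 S=0
  [3] read 0x42 idx=8: raw=0x46007 flags P=1 W=1 U=1 S=0
  → PA=0x46F19  (4 entries read)
#1 VA=0x28283808F19 (r,kernel):
  TLB hit vpn=0x28283808 → PA=0x46F19
#2 VA=0x304C2604BC4 (w,kernel):
  [0] read 0x3C idx=6: raw=0x4A007 flags P=1 W=1 U=1 S=0
  [1] read 0x4A idx=19: raw=0x4C007 flags P=1 W=1 U=1 S=0
  [2] read 0x4C idx=19: raw=0x4F007 flags P=1 W=1 U=1 S=0
  [3] read 0x4F idx=4: raw=0x50007 flags P=1 W=1 U=1 S=0
  → PA=0x50BC4  (4 entries read)
#3 VA=0x7078381B618 (w,kernel):
  [0] read 0x3C idx=14: raw=0x51007 flags P=1 W=1 U=1 S=0
  [1] read 0x51 idx=30: raw=0x52007 flags P=1 W=1 U=1 S=0
  [2] read 0x52 idx=28: raw=0x55007 flags P=1 W=1 U=1 S=0
  [3] read 0x55 idx=27: raw=0x57007 flags P=1 W=1 U=1 S=0
  → PA=0x57618  (4 entries read)
#4 VA=0x986020005A1 (w,kernel):
  [0] read 0x3C idx=19: raw=0x5B007 flags P=1 W=1 U=1 S=0
  [1] read 0x5B idx=24: raw=0x5E007 flags P=1 W=1 U=1 S=0
  [2] read 0x5E idx=16: raw=0x5F007 flags P=1 W=1 U=1 S=0
  [3] read 0x5F idx=0: raw=0x62007 flags P=1 W=1 U=1 S=0
  → PA=0x625A1  (4 entries read)
#5 VA=0xF0000000753 (w,user):
  [0] read 0x3C idx=30: raw=0x5C002 flags P=0 W=1 U=0 S=0
  → PAGE_NOT_PRESENT  (1 entries read)

Access #4 PA: 0x625A1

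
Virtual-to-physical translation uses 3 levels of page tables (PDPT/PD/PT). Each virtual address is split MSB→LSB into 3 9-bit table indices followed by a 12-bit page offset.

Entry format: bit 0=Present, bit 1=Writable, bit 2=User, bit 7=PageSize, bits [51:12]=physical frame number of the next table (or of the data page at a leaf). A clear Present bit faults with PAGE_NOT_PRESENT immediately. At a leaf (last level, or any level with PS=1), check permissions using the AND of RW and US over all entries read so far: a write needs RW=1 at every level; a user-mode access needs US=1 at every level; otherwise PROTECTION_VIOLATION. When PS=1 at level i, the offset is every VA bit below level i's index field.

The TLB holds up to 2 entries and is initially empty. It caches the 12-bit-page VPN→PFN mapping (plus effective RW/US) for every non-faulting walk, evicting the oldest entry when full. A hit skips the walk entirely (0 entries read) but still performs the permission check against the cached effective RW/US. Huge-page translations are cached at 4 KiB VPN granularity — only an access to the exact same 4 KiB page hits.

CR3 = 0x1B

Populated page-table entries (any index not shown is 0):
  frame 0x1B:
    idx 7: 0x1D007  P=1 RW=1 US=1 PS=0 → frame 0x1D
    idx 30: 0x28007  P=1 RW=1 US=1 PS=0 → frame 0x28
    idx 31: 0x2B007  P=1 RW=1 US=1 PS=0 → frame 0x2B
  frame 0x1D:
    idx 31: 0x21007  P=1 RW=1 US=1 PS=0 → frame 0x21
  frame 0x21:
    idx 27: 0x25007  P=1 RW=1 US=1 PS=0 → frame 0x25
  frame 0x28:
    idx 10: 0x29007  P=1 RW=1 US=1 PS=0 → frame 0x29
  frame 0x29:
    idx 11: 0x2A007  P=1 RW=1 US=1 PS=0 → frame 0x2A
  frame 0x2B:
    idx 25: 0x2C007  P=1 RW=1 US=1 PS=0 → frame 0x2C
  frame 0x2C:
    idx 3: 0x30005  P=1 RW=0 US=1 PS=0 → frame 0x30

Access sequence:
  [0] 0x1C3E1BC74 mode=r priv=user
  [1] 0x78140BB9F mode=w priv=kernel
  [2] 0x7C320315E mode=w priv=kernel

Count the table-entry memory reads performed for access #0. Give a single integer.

Trace:
#0 VA=0x1C3E1BC74 (r,user):
  lvl0: tbl 0x1B, slot 7 ⇒ 0x1D007 (P1/RW1/US1/PS0)
  lvl1: tbl 0x1D, slot 31 ⇒ 0x21007 (P1/RW1/US1/PS0)
  lvl2: tbl 0x21, slot 27 ⇒ 0x25007 (P1/RW1/US1/PS0)
  → PA=0x25C74  (3 entries read)
#1 VA=0x78140BB9F (w,kernel):
  lvl0: tbl 0x1B, slot 30 ⇒ 0x28007 (P1/RW1/US1/PS0)
  lvl1: tbl 0x28, slot 10 ⇒ 0x29007 (P1/RW1/US1/PS0)
  lvl2: tbl 0x29, slot 11 ⇒ 0x2A007 (P1/RW1/US1/PS0)
  → PA=0x2AB9F  (3 entries read)
#2 VA=0x7C320315E (w,kernel):
  lvl0: tbl 0x1B, slot 31 ⇒ 0x2B007 (P1/RW1/US1/PS0)
  lvl1: tbl 0x2B, slot 25 ⇒ 0x2C007 (P1/RW1/US1/PS0)
  lvl2: tbl 0x2C, slot 3 ⇒ 0x30005 (P1/RW0/US1/PS0)
  ⇒ fault: PROTECTION_VIOLATION  — 3 lookups

Entries read for #0: 3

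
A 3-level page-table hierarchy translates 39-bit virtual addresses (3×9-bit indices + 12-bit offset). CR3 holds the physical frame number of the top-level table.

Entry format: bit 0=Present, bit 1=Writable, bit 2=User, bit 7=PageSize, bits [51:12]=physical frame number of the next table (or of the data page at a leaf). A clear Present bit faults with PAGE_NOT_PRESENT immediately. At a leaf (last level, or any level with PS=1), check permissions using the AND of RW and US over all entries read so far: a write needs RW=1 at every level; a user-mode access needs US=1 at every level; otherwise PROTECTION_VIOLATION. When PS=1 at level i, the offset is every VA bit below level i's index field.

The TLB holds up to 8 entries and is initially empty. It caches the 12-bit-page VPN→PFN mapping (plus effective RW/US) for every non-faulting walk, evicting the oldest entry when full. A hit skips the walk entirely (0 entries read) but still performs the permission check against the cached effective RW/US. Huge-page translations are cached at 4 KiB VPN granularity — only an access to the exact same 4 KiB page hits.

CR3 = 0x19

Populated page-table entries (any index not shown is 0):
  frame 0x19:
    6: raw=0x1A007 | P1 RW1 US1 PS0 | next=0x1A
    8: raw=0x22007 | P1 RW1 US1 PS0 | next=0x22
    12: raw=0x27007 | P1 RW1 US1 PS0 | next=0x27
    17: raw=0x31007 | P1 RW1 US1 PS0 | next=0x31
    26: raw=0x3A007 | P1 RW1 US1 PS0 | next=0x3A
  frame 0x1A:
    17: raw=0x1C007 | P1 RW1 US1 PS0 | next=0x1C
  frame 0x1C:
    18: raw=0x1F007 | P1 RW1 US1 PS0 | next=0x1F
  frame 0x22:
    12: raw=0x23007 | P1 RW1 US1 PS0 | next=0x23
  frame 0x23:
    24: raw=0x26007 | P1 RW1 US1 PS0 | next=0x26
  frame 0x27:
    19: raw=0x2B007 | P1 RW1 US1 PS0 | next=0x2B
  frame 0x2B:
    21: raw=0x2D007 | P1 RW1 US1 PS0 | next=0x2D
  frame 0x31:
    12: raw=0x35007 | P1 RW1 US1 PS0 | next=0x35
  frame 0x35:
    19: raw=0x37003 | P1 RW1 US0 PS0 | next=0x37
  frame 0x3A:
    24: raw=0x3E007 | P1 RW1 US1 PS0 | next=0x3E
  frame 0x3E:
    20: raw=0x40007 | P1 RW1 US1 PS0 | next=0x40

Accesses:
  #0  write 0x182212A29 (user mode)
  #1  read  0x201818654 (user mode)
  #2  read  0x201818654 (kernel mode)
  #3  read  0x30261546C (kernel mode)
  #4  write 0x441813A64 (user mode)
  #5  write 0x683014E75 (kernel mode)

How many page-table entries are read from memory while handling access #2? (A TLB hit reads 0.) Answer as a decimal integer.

Per-access translation:
#0 VA=0x182212A29 (w,user):
  [0] read 0x19 idx=6: raw=0x1A007 flags P=1 W=1 U=1 S=0
  [1] read 0x1A idx=17: raw=0x1C007 flags P=1 W=1 U=1 S=0
  [2] read 0x1C idx=18: raw=0x1F007 flags P=1 W=1 U=1 S=0
  ⇒ phys 0x1FA29  [3 reads]
#1 VA=0x201818654 (r,user):
  [0] read 0x19 idx=8: raw=0x22007 flags P=1 W=1 U=1 S=0
  [1] read 0x22 idx=12: raw=0x23007 flags P=1 W=1 U=1 S=0
  [2] read 0x23 idx=24: raw=0x26007 flags P=1 W=1 U=1 S=0
  ⇒ phys 0x26654  [3 reads]
#2 VA=0x201818654 (r,kernel):
  TLB hit vpn=0x201818 → PA=0x26654
#3 VA=0x30261546C (r,kernel):
  [0] read 0x19 idx=12: raw=0x27007 flags P=1 W=1 U=1 S=0
  [1] read 0x27 idx=19: raw=0x2B007 flags P=1 W=1 U=1 S=0
  [2] read 0x2B idx=21: raw=0x2D007 flags P=1 W=1 U=1 S=0
  ⇒ phys 0x2D46C  [3 reads]
#4 VA=0x441813A64 (w,user):
  [0] read 0x19 idx=17: raw=0x31007 flags P=1 W=1 U=1 S=0
  [1] read 0x31 idx=12: raw=0x35007 flags P=1 W=1 U=1 S=0
  [2] read 0x35 idx=19: raw=0x37003 flags P=1 W=1 U=0 S=0
  ⇒ fault: PROTECTION_VIOLATION  — 3 lookups
#5 VA=0x683014E75 (w,kernel):
  [0] read 0x19 idx=26: raw=0x3A007 flags P=1 W=1 U=1 S=0
  [1] read 0x3A idx=24: raw=0x3E007 flags P=1 W=1 U=1 S=0
  [2] read 0x3E idx=20: raw=0x40007 flags P=1 W=1 U=1 S=0
  ⇒ phys 0x40E75  [3 reads]

Entries read for #2: 0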